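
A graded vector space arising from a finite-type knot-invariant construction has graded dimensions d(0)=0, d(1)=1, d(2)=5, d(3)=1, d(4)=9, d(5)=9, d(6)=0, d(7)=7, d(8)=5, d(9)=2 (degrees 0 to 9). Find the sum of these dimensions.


Total dimension = d(0) + d(1) + ... + d(9)
= 0 + 1 + 5 + 1 + 9 + 9 + 0 + 7 + 5 + 2
= 39

39


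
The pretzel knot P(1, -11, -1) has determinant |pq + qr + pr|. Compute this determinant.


Step 1: Compute pq + qr + pr.
pq = 1*(-11) = -11
qr = (-11)*(-1) = 11
pr = 1*(-1) = -1
pq + qr + pr = -11 + 11 + (-1) = -1
Step 2: Take absolute value.
det(P(1,-11,-1)) = |-1| = 1

1


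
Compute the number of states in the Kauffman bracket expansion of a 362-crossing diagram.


Each crossing contributes 2 choices (A-smoothing or B-smoothing).
Total states = 2^362 = 9394170331095332911557922387157348109502730195633279482829163886128836100458433773854795993539074812127739904

9394170331095332911557922387157348109502730195633279482829163886128836100458433773854795993539074812127739904


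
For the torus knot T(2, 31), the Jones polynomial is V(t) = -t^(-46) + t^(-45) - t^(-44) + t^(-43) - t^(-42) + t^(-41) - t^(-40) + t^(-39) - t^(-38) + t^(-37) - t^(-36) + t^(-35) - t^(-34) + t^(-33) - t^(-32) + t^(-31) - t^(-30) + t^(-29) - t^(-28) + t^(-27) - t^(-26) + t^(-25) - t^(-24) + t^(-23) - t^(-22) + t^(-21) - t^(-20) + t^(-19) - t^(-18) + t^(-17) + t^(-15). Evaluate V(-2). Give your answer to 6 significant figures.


Substituting t = -2 into V(t) = -t^(-46) + t^(-45) - t^(-44) + t^(-43) - t^(-42) + t^(-41) - t^(-40) + t^(-39) - t^(-38) + t^(-37) - t^(-36) + t^(-35) - t^(-34) + t^(-33) - t^(-32) + t^(-31) - t^(-30) + t^(-29) - t^(-28) + t^(-27) - t^(-26) + t^(-25) - t^(-24) + t^(-23) - t^(-22) + t^(-21) - t^(-20) + t^(-19) - t^(-18) + t^(-17) + t^(-15):
  (-)t^(-46) = -1.42109e-14
  (+)t^(-45) = -2.84217e-14
  (-)t^(-44) = -5.68434e-14
  (+)t^(-43) = -1.13687e-13
  (-)t^(-42) = -2.27374e-13
  (+)t^(-41) = -4.54747e-13
  (-)t^(-40) = -9.09495e-13
  (+)t^(-39) = -1.81899e-12
  (-)t^(-38) = -3.63798e-12
  (+)t^(-37) = -7.27596e-12
  (-)t^(-36) = -1.45519e-11
  (+)t^(-35) = -2.91038e-11
  (-)t^(-34) = -5.82077e-11
  (+)t^(-33) = -1.16415e-10
  (-)t^(-32) = -2.32831e-10
  (+)t^(-31) = -4.65661e-10
  (-)t^(-30) = -9.31323e-10
  (+)t^(-29) = -1.86265e-09
  (-)t^(-28) = -3.72529e-09
  (+)t^(-27) = -7.45058e-09
  (-)t^(-26) = -1.49012e-08
  (+)t^(-25) = -2.98023e-08
  (-)t^(-24) = -5.96046e-08
  (+)t^(-23) = -1.19209e-07
  (-)t^(-22) = -2.38419e-07
  (+)t^(-21) = -4.76837e-07
  (-)t^(-20) = -9.53674e-07
  (+)t^(-19) = -1.90735e-06
  (-)t^(-18) = -3.8147e-06
  (+)t^(-17) = -7.62939e-06
  (+)t^(-15) = -3.05176e-05
Sum = (-1.42109e-14) + (-2.84217e-14) + (-5.68434e-14) + (-1.13687e-13) + (-2.27374e-13) + (-4.54747e-13) + (-9.09495e-13) + (-1.81899e-12) + (-3.63798e-12) + (-7.27596e-12) + (-1.45519e-11) + (-2.91038e-11) + (-5.82077e-11) + (-1.16415e-10) + (-2.32831e-10) + (-4.65661e-10) + (-9.31323e-10) + (-1.86265e-09) + (-3.72529e-09) + (-7.45058e-09) + (-1.49012e-08) + (-2.98023e-08) + (-5.96046e-08) + (-1.19209e-07) + (-2.38419e-07) + (-4.76837e-07) + (-9.53674e-07) + (-1.90735e-06) + (-3.8147e-06) + (-7.62939e-06) + (-3.05176e-05)
= -4.577636717e-05
Rounded to 6 significant figures: -4.57764e-05

-4.57764e-05


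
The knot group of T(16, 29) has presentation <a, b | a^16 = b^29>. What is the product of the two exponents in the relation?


The relation is a^16 = b^29.
Product of exponents = 16 * 29
= 464

464


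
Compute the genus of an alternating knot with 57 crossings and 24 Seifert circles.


For alternating knots, g = (c - s + 1)/2.
= (57 - 24 + 1)/2
= 34/2 = 17

17


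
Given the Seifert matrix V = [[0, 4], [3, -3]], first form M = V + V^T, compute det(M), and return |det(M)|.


Step 1: Form V + V^T where V = [[0, 4], [3, -3]]
  V^T = [[0, 3], [4, -3]]
  V + V^T = [[0, 7], [7, -6]]
Step 2: det(V + V^T) = 0*(-6) - 7*7
  = 0 - 49 = -49
Step 3: Knot determinant = |det(V + V^T)| = |-49| = 49

49


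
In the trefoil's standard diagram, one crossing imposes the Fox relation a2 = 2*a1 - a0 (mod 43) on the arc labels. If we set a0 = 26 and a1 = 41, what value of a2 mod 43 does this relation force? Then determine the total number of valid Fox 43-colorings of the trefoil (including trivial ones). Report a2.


Step 1: Apply the given crossing relation 2*a1 - a0 - a2 = 0 (mod 43).
  a2 = 2*a1 - a0 mod 43
  a2 = 2*41 - 26 mod 43
  a2 = 82 - 26 mod 43
  a2 = 56 mod 43 = 13
Step 2: The trefoil has determinant 3.
  Number of Fox p-colorings (p prime) is p^2 if p = 3, else p.
  Since 43 does not divide 3, only trivial (constant) colorings exist.
  (So the trial a0 = 26, a1 = 41 with a0 != a1 does NOT extend to a valid coloring of the whole trefoil: the other two crossing relations require 3*(a1 - a0) = 0 (mod 43), which fails.)
  Total colorings = 43
Step 3: a2 = 13, total Fox 43-colorings = 43

13


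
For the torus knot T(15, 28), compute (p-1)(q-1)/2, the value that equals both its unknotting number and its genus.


For a torus knot T(p,q), both the unknotting number and genus equal (p-1)(q-1)/2.
= (15-1)(28-1)/2
= 14*27/2
= 378/2 = 189

189


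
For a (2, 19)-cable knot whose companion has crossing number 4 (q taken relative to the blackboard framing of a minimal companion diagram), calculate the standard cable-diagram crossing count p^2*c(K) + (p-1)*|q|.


Step 1: Each of the c(K) crossings of the companion diagram becomes p*p = p^2 crossings among the p parallel strands, and each of the |q| twists s_1 s_2 ... s_(p-1) adds (p-1) crossings.
  Crossings = p^2 * c(K) + (p-1)*|q|
Step 2: = 2^2 * 4 + (2-1)*19
Step 3: = 4*4 + 1*19
Step 4: = 16 + 19 = 35

35


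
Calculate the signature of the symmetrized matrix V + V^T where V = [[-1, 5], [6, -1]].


Step 1: V + V^T = [[-2, 11], [11, -2]]
Step 2: trace = -4, det = -117
Step 3: Discriminant = (-4)^2 - 4*(-117) = 484
Step 4: Eigenvalues: 9, -13
Step 5: Signature = (# positive eigenvalues) - (# negative eigenvalues) = 0

0


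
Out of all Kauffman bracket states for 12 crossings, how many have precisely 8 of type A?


We choose which 8 of 12 crossings get A-smoothings.
C(12, 8) = 12! / (8! * 4!)
= 495

495


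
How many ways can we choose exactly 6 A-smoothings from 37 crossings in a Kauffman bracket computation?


We choose which 6 of 37 crossings get A-smoothings.
C(37, 6) = 37! / (6! * 31!)
= 2324784

2324784


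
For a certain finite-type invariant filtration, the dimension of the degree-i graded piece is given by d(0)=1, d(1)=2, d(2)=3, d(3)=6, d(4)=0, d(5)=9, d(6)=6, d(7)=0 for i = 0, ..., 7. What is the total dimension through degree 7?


Total dimension = d(0) + d(1) + ... + d(7)
= 1 + 2 + 3 + 6 + 0 + 9 + 6 + 0
= 27

27


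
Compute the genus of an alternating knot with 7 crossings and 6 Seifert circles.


For alternating knots, g = (c - s + 1)/2.
= (7 - 6 + 1)/2
= 2/2 = 1

1


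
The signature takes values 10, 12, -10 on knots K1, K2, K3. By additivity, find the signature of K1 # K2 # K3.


The signature is additive under connected sum.
signature(K1 # K2 # K3) = (10) + (12) + (-10)
= 12

12


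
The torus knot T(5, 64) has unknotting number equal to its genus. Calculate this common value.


For a torus knot T(p,q), both the unknotting number and genus equal (p-1)(q-1)/2.
= (5-1)(64-1)/2
= 4*63/2
= 252/2 = 126

126


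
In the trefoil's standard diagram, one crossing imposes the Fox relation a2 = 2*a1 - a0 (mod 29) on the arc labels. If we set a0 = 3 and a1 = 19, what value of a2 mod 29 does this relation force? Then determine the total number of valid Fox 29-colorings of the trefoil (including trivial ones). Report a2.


Step 1: Apply the given crossing relation 2*a1 - a0 - a2 = 0 (mod 29).
  a2 = 2*a1 - a0 mod 29
  a2 = 2*19 - 3 mod 29
  a2 = 38 - 3 mod 29
  a2 = 35 mod 29 = 6
Step 2: The trefoil has determinant 3.
  Number of Fox p-colorings (p prime) is p^2 if p = 3, else p.
  Since 29 does not divide 3, only trivial (constant) colorings exist.
  (So the trial a0 = 3, a1 = 19 with a0 != a1 does NOT extend to a valid coloring of the whole trefoil: the other two crossing relations require 3*(a1 - a0) = 0 (mod 29), which fails.)
  Total colorings = 29
Step 3: a2 = 6, total Fox 29-colorings = 29

6


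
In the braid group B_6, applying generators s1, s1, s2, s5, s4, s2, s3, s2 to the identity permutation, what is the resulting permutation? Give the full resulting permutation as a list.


Starting with identity [1, 2, 3, 4, 5, 6].
Apply generators in sequence:
  After s1: [2, 1, 3, 4, 5, 6]
  After s1: [1, 2, 3, 4, 5, 6]
  After s2: [1, 3, 2, 4, 5, 6]
  After s5: [1, 3, 2, 4, 6, 5]
  After s4: [1, 3, 2, 6, 4, 5]
  After s2: [1, 2, 3, 6, 4, 5]
  After s3: [1, 2, 6, 3, 4, 5]
  After s2: [1, 6, 2, 3, 4, 5]
Final permutation: [1, 6, 2, 3, 4, 5]

[1, 6, 2, 3, 4, 5]


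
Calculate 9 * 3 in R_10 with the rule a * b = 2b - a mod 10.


9 * 3 = 2*3 - 9 mod 10
= 6 - 9 mod 10
= -3 mod 10 = 7

7


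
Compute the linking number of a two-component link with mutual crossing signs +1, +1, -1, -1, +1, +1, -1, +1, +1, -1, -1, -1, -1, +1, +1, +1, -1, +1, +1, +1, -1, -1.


Step 1: Count positive crossings: 12
Step 2: Count negative crossings: 10
Step 3: Sum of signs = 12 - 10 = 2
Step 4: Linking number = sum/2 = 2/2 = 1

1


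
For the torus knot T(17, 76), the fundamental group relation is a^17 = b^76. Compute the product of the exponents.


The relation is a^17 = b^76.
Product of exponents = 17 * 76
= 1292

1292


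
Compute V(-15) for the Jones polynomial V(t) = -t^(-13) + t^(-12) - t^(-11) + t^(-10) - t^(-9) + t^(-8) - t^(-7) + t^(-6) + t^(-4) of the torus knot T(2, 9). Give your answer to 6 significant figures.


Substituting t = -15 into V(t) = -t^(-13) + t^(-12) - t^(-11) + t^(-10) - t^(-9) + t^(-8) - t^(-7) + t^(-6) + t^(-4):
  (-)t^(-13) = 5.13823e-16
  (+)t^(-12) = 7.70735e-15
  (-)t^(-11) = 1.1561e-13
  (+)t^(-10) = 1.73415e-12
  (-)t^(-9) = 2.60123e-11
  (+)t^(-8) = 3.90184e-10
  (-)t^(-7) = 5.85277e-09
  (+)t^(-6) = 8.77915e-08
  (+)t^(-4) = 1.97531e-05
Sum = (5.13823e-16) + (7.70735e-15) + (1.1561e-13) + (1.73415e-12) + (2.60123e-11) + (3.90184e-10) + (5.85277e-09) + (8.77915e-08) + (1.97531e-05)
= 1.984714874e-05
Rounded to 6 significant figures: 1.98471e-05

1.98471e-05


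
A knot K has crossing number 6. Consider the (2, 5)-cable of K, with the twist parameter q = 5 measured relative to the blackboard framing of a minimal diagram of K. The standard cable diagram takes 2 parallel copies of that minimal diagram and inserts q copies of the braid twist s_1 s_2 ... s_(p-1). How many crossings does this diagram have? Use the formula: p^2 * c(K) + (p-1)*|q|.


Step 1: Each of the c(K) crossings of the companion diagram becomes p*p = p^2 crossings among the p parallel strands, and each of the |q| twists s_1 s_2 ... s_(p-1) adds (p-1) crossings.
  Crossings = p^2 * c(K) + (p-1)*|q|
Step 2: = 2^2 * 6 + (2-1)*5
Step 3: = 4*6 + 1*5
Step 4: = 24 + 5 = 29

29


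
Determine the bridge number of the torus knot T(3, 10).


The bridge number of T(p,q) is min(p,q).
min(3, 10) = 3

3


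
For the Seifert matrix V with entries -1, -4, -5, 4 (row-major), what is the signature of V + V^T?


Step 1: V + V^T = [[-2, -9], [-9, 8]]
Step 2: trace = 6, det = -97
Step 3: Discriminant = 6^2 - 4*(-97) = 424
Step 4: Eigenvalues: 13.2956, -7.29563
Step 5: Signature = (# positive eigenvalues) - (# negative eigenvalues) = 0

0


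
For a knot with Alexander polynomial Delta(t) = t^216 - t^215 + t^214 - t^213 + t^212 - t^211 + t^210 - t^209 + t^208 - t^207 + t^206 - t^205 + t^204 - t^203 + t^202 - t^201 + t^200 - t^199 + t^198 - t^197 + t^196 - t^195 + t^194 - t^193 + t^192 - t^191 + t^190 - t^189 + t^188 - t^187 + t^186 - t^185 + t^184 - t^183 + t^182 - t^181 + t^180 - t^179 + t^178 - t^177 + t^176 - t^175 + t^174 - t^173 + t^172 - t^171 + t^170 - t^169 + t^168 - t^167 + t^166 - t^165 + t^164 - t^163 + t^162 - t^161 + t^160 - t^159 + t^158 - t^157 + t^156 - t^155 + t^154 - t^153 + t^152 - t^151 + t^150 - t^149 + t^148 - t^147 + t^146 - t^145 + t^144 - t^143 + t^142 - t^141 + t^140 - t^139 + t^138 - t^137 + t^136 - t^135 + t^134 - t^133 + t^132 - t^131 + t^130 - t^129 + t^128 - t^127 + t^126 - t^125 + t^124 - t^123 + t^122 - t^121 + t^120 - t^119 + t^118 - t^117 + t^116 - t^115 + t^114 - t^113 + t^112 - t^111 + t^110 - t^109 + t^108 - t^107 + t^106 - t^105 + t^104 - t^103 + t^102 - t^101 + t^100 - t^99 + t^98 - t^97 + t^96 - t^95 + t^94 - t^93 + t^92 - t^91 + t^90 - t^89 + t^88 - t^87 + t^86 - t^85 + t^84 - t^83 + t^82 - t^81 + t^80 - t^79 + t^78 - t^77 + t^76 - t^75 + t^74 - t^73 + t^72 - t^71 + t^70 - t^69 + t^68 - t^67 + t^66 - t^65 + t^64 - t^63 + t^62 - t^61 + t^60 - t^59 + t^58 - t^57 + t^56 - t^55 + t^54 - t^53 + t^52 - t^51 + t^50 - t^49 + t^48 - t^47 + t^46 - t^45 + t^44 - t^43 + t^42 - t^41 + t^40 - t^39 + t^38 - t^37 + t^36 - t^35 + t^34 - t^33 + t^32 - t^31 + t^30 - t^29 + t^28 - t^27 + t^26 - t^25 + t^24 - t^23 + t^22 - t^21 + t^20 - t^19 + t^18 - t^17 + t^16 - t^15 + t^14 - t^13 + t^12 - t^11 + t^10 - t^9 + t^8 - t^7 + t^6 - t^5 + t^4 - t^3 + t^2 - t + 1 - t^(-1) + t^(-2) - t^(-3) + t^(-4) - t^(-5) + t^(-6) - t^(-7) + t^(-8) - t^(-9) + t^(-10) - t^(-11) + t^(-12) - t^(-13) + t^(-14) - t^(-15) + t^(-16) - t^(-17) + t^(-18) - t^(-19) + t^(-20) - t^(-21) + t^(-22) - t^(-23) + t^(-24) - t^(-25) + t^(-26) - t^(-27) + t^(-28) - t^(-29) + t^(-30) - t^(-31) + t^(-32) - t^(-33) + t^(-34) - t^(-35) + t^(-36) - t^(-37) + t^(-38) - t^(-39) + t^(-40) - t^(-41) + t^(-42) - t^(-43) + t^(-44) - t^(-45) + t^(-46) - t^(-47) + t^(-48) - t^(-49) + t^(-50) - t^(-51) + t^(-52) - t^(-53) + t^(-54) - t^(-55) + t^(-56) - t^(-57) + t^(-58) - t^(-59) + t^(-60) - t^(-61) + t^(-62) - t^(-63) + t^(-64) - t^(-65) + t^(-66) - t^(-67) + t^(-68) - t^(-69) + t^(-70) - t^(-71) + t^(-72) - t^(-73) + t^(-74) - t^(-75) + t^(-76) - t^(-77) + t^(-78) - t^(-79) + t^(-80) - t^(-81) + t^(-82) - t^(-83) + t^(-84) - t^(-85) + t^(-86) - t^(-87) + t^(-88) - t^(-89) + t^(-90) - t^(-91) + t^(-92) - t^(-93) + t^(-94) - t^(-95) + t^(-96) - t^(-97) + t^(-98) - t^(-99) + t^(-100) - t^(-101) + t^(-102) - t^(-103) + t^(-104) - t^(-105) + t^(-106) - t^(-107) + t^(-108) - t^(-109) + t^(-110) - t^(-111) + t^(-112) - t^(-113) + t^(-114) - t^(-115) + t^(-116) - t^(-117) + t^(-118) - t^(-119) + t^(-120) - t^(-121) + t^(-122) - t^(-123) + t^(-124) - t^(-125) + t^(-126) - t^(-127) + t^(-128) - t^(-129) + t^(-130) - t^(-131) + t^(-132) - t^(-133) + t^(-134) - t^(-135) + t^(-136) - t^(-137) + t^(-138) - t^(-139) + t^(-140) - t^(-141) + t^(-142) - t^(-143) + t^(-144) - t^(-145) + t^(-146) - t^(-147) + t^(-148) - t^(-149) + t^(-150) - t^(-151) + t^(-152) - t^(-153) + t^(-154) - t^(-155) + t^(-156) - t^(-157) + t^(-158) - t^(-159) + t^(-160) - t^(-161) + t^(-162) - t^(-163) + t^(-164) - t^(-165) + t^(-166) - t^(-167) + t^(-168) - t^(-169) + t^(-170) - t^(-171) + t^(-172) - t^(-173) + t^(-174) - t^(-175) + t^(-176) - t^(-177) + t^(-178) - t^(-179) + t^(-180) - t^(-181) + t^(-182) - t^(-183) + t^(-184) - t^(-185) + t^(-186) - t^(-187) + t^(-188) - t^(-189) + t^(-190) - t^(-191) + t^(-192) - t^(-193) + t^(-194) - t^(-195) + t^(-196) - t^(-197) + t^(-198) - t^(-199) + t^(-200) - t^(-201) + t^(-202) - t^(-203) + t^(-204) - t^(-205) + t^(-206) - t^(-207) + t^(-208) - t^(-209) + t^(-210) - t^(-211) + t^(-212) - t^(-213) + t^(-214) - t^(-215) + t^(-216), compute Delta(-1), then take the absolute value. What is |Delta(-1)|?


Step 1: The polynomial has 433 terms with alternating signs, exponents from 216 down to -216.
Step 2: Substitute t = -1. The i-th term has coefficient (-1)^i and exponent (m-i),
  so its value is (-1)^i * (-1)^(m-i) = (-1)^m = 1 for every i.
Step 3: All 433 terms equal 1, so Delta(-1) = 433 * (1) = 433
Step 4: |Delta(-1)| = 433

433


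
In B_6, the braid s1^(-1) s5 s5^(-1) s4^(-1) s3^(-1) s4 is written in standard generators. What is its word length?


The word length counts the number of generators (including inverses).
Listing each generator: s1^(-1), s5, s5^(-1), s4^(-1), s3^(-1), s4
There are 6 generators in this braid word.

6


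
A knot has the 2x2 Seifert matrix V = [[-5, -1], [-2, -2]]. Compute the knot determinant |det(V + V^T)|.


Step 1: Form V + V^T where V = [[-5, -1], [-2, -2]]
  V^T = [[-5, -2], [-1, -2]]
  V + V^T = [[-10, -3], [-3, -4]]
Step 2: det(V + V^T) = (-10)*(-4) - (-3)*(-3)
  = 40 - 9 = 31
Step 3: Knot determinant = |det(V + V^T)| = |31| = 31

31


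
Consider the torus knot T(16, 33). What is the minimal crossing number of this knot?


For a torus knot T(p, q) with gcd(p,q)=1,
the crossing number is min(p*(q-1), q*(p-1)).
p*(q-1) = 16*32 = 512
q*(p-1) = 33*15 = 495
min(512, 495) = 495

495


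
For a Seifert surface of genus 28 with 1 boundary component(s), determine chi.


chi = 2 - 2g - b
= 2 - 2*28 - 1
= 2 - 56 - 1 = -55

-55


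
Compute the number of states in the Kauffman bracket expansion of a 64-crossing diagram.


Each crossing contributes 2 choices (A-smoothing or B-smoothing).
Total states = 2^64 = 18446744073709551616

18446744073709551616


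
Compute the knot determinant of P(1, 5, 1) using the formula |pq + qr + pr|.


Step 1: Compute pq + qr + pr.
pq = 1*5 = 5
qr = 5*1 = 5
pr = 1*1 = 1
pq + qr + pr = 5 + 5 + 1 = 11
Step 2: Take absolute value.
det(P(1,5,1)) = |11| = 11

11


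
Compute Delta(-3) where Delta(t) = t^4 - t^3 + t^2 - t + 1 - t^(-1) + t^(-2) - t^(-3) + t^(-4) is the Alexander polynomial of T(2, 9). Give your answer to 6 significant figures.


Substituting t = -3 into Delta(t) = t^4 - t^3 + t^2 - t + 1 - t^(-1) + t^(-2) - t^(-3) + t^(-4):
Term values: (81) + (27) + (9) + (3) + (1) + (0.333333) + (0.111111) + (0.037037) + (0.0123457)
Sum = 121.4938272
Rounded to 6 significant figures: 121.494

121.494


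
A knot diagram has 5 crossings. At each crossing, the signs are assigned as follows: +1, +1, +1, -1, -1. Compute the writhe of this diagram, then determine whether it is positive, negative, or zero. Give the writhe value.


Step 1: Count positive crossings (+1).
Positive crossings: 3
Step 2: Count negative crossings (-1).
Negative crossings: 2
Step 3: Writhe = (positive) - (negative)
w = 3 - 2 = 1
Step 4: |w| = 1, and w is positive

1


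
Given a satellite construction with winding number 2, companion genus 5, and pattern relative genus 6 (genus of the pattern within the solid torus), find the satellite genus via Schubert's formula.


Schubert: g(satellite) = g_rel(pattern) + |winding| * g(companion),
where g_rel(pattern) is the genus of the pattern relative to the solid torus.
= 6 + 2 * 5
= 6 + 10 = 16

16


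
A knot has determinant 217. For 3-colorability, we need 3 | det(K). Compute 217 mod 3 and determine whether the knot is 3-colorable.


Step 1: A knot is p-colorable if and only if p divides its determinant.
Step 2: Compute 217 mod 3.
217 = 72 * 3 + 1
Step 3: 217 mod 3 = 1
Step 4: The knot is 3-colorable: no

1


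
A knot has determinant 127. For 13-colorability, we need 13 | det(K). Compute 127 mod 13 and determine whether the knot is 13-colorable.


Step 1: A knot is p-colorable if and only if p divides its determinant.
Step 2: Compute 127 mod 13.
127 = 9 * 13 + 10
Step 3: 127 mod 13 = 10
Step 4: The knot is 13-colorable: no

10


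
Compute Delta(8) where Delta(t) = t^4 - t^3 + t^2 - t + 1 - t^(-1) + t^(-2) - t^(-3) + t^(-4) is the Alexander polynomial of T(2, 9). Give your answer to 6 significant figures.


Substituting t = 8 into Delta(t) = t^4 - t^3 + t^2 - t + 1 - t^(-1) + t^(-2) - t^(-3) + t^(-4):
Term values: (4096) + (-512) + (64) + (-8) + (1) + (-0.125) + (0.015625) + (-0.00195312) + (0.000244141)
Sum = 3640.888916
Rounded to 6 significant figures: 3640.89

3640.89


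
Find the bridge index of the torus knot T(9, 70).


The bridge number of T(p,q) is min(p,q).
min(9, 70) = 9

9


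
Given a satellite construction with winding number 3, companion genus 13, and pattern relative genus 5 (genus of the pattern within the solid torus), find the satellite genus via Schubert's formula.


Schubert: g(satellite) = g_rel(pattern) + |winding| * g(companion),
where g_rel(pattern) is the genus of the pattern relative to the solid torus.
= 5 + 3 * 13
= 5 + 39 = 44

44


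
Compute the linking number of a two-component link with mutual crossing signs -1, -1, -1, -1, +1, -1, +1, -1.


Step 1: Count positive crossings: 2
Step 2: Count negative crossings: 6
Step 3: Sum of signs = 2 - 6 = -4
Step 4: Linking number = sum/2 = -4/2 = -2

-2


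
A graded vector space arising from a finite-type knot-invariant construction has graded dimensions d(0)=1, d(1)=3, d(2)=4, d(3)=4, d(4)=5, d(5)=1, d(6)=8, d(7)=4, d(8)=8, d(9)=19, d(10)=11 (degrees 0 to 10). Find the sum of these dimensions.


Total dimension = d(0) + d(1) + ... + d(10)
= 1 + 3 + 4 + 4 + 5 + 1 + 8 + 4 + 8 + 19 + 11
= 68

68


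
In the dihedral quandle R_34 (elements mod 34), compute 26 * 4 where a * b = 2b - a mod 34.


26 * 4 = 2*4 - 26 mod 34
= 8 - 26 mod 34
= -18 mod 34 = 16

16


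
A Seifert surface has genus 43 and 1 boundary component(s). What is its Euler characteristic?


chi = 2 - 2g - b
= 2 - 2*43 - 1
= 2 - 86 - 1 = -85

-85


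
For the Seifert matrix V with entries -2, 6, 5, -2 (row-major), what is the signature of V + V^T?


Step 1: V + V^T = [[-4, 11], [11, -4]]
Step 2: trace = -8, det = -105
Step 3: Discriminant = (-8)^2 - 4*(-105) = 484
Step 4: Eigenvalues: 7, -15
Step 5: Signature = (# positive eigenvalues) - (# negative eigenvalues) = 0

0


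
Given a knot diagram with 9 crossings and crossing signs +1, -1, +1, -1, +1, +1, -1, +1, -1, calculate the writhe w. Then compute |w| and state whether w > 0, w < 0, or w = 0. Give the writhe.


Step 1: Count positive crossings (+1).
Positive crossings: 5
Step 2: Count negative crossings (-1).
Negative crossings: 4
Step 3: Writhe = (positive) - (negative)
w = 5 - 4 = 1
Step 4: |w| = 1, and w is positive

1


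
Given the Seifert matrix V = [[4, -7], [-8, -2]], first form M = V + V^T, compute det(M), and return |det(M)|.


Step 1: Form V + V^T where V = [[4, -7], [-8, -2]]
  V^T = [[4, -8], [-7, -2]]
  V + V^T = [[8, -15], [-15, -4]]
Step 2: det(V + V^T) = 8*(-4) - (-15)*(-15)
  = -32 - 225 = -257
Step 3: Knot determinant = |det(V + V^T)| = |-257| = 257

257


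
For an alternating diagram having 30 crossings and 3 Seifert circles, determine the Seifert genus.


For alternating knots, g = (c - s + 1)/2.
= (30 - 3 + 1)/2
= 28/2 = 14

14


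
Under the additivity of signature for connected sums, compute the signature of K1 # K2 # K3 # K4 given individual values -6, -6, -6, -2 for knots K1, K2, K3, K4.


The signature is additive under connected sum.
signature(K1 # K2 # K3 # K4) = (-6) + (-6) + (-6) + (-2)
= -20

-20


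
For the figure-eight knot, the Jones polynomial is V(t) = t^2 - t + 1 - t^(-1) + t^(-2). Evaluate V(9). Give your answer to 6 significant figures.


Substituting t = 9 into V(t) = t^2 - t + 1 - t^(-1) + t^(-2):
  (+)t^(2) = 81
  (-)t^(1) = -9
  (+)t^(0) = 1
  (-)t^(-1) = -0.111111
  (+)t^(-2) = 0.0123457
Sum = (81) + (-9) + (1) + (-0.111111) + (0.0123457)
= 72.90123457
Rounded to 6 significant figures: 72.9012

72.9012


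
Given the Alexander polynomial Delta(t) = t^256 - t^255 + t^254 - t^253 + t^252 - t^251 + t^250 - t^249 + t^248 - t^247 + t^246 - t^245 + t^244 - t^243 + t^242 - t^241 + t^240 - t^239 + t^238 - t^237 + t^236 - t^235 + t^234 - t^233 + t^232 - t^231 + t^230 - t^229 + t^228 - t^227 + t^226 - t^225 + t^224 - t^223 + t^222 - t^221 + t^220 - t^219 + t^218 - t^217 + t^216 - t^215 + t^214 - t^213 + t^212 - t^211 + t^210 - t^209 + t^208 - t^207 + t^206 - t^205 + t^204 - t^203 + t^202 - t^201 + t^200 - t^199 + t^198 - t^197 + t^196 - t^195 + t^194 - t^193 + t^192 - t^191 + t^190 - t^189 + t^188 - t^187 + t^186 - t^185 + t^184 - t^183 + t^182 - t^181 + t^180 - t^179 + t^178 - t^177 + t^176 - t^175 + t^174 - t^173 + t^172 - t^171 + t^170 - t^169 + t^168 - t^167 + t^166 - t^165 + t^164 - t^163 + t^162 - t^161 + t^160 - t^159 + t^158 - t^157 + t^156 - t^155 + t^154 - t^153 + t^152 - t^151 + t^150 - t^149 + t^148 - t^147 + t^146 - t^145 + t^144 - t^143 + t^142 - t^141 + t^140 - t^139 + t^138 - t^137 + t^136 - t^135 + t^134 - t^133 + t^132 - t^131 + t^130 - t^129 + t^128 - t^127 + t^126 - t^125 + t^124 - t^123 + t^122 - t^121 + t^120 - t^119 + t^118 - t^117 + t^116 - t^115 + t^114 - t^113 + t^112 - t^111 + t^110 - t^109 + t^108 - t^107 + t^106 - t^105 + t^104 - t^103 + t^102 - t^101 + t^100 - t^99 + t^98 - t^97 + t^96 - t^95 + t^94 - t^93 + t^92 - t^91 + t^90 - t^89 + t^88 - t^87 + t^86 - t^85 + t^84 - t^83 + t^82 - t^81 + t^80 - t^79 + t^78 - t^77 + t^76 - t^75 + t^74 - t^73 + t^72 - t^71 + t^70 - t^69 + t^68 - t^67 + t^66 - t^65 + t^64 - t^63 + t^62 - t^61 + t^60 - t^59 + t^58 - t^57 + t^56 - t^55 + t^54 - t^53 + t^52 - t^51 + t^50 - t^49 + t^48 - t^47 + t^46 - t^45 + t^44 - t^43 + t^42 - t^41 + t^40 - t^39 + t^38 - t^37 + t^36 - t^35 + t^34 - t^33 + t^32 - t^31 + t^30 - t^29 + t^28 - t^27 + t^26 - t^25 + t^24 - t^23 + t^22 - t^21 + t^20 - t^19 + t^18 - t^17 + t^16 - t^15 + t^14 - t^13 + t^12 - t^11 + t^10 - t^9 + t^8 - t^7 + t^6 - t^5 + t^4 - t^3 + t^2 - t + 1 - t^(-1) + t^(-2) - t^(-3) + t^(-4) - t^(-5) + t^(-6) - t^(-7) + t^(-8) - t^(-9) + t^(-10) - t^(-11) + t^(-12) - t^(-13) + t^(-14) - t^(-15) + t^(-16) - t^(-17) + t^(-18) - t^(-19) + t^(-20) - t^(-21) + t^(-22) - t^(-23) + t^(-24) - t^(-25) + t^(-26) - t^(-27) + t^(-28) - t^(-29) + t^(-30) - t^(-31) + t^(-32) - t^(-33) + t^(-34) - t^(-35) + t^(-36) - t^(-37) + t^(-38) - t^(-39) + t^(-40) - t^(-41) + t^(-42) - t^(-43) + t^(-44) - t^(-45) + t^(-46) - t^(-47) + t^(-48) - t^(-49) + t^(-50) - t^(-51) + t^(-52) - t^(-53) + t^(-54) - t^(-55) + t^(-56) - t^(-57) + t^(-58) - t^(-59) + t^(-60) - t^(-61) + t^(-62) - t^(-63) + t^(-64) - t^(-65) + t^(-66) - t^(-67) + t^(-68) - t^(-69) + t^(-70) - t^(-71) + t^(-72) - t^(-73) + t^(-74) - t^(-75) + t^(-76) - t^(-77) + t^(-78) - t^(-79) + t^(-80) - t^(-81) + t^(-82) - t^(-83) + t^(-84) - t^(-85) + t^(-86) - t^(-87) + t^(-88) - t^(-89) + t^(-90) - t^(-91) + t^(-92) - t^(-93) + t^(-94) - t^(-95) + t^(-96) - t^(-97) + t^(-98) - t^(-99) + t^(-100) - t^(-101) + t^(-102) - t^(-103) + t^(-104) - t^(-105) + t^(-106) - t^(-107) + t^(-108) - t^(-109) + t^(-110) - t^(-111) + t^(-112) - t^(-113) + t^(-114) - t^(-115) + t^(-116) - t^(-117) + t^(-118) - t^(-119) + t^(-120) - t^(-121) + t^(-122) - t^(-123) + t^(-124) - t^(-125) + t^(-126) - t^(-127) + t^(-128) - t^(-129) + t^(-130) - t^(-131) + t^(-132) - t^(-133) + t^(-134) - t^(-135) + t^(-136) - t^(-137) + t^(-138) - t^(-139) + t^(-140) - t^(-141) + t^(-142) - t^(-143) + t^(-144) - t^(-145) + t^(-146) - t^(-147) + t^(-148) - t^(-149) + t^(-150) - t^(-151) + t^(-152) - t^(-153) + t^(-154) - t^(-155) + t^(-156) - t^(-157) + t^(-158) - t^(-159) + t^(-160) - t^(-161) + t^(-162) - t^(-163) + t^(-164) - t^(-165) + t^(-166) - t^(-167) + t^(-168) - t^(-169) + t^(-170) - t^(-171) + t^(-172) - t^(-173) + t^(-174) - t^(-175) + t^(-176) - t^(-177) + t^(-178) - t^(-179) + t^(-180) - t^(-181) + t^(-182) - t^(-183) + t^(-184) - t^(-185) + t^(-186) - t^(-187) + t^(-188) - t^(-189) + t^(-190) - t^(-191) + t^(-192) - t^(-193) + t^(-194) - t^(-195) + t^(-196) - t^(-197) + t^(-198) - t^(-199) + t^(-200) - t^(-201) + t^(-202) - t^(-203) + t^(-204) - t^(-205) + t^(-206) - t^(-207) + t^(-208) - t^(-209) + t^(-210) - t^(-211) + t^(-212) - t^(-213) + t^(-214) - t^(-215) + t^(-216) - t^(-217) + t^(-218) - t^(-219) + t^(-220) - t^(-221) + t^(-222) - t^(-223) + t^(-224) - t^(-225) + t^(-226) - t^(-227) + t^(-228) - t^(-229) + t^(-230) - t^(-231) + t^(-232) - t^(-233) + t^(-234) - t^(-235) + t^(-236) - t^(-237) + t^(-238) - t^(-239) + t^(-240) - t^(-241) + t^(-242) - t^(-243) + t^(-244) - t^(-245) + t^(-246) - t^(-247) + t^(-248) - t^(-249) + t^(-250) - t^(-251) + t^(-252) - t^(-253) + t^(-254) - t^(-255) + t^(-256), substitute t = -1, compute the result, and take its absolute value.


Step 1: The polynomial has 513 terms with alternating signs, exponents from 256 down to -256.
Step 2: Substitute t = -1. The i-th term has coefficient (-1)^i and exponent (m-i),
  so its value is (-1)^i * (-1)^(m-i) = (-1)^m = 1 for every i.
Step 3: All 513 terms equal 1, so Delta(-1) = 513 * (1) = 513
Step 4: |Delta(-1)| = 513

513


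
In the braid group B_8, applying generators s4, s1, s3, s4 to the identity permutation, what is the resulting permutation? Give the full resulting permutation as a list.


Starting with identity [1, 2, 3, 4, 5, 6, 7, 8].
Apply generators in sequence:
  After s4: [1, 2, 3, 5, 4, 6, 7, 8]
  After s1: [2, 1, 3, 5, 4, 6, 7, 8]
  After s3: [2, 1, 5, 3, 4, 6, 7, 8]
  After s4: [2, 1, 5, 4, 3, 6, 7, 8]
Final permutation: [2, 1, 5, 4, 3, 6, 7, 8]

[2, 1, 5, 4, 3, 6, 7, 8]


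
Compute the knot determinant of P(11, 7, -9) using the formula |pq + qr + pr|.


Step 1: Compute pq + qr + pr.
pq = 11*7 = 77
qr = 7*(-9) = -63
pr = 11*(-9) = -99
pq + qr + pr = 77 + (-63) + (-99) = -85
Step 2: Take absolute value.
det(P(11,7,-9)) = |-85| = 85

85


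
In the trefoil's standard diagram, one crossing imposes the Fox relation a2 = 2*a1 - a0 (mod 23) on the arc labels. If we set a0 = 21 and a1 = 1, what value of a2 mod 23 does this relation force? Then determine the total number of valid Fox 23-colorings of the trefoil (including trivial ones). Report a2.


Step 1: Apply the given crossing relation 2*a1 - a0 - a2 = 0 (mod 23).
  a2 = 2*a1 - a0 mod 23
  a2 = 2*1 - 21 mod 23
  a2 = 2 - 21 mod 23
  a2 = -19 mod 23 = 4
Step 2: The trefoil has determinant 3.
  Number of Fox p-colorings (p prime) is p^2 if p = 3, else p.
  Since 23 does not divide 3, only trivial (constant) colorings exist.
  (So the trial a0 = 21, a1 = 1 with a0 != a1 does NOT extend to a valid coloring of the whole trefoil: the other two crossing relations require 3*(a1 - a0) = 0 (mod 23), which fails.)
  Total colorings = 23
Step 3: a2 = 4, total Fox 23-colorings = 23

4


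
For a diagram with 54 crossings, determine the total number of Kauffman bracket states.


Each crossing contributes 2 choices (A-smoothing or B-smoothing).
Total states = 2^54 = 18014398509481984

18014398509481984


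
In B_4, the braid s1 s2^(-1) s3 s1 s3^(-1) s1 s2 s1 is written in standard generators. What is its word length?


The word length counts the number of generators (including inverses).
Listing each generator: s1, s2^(-1), s3, s1, s3^(-1), s1, s2, s1
There are 8 generators in this braid word.

8


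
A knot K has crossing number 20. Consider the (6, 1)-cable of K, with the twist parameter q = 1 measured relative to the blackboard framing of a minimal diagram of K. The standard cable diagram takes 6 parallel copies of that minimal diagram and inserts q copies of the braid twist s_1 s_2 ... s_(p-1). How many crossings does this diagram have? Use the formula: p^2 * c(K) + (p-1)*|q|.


Step 1: Each of the c(K) crossings of the companion diagram becomes p*p = p^2 crossings among the p parallel strands, and each of the |q| twists s_1 s_2 ... s_(p-1) adds (p-1) crossings.
  Crossings = p^2 * c(K) + (p-1)*|q|
Step 2: = 6^2 * 20 + (6-1)*1
Step 3: = 36*20 + 5*1
Step 4: = 720 + 5 = 725

725


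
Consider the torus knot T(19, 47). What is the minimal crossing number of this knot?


For a torus knot T(p, q) with gcd(p,q)=1,
the crossing number is min(p*(q-1), q*(p-1)).
p*(q-1) = 19*46 = 874
q*(p-1) = 47*18 = 846
min(874, 846) = 846

846


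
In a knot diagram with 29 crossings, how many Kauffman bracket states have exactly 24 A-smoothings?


We choose which 24 of 29 crossings get A-smoothings.
C(29, 24) = 29! / (24! * 5!)
= 118755

118755


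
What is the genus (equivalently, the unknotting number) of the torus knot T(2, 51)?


For a torus knot T(p,q), both the unknotting number and genus equal (p-1)(q-1)/2.
= (2-1)(51-1)/2
= 1*50/2
= 50/2 = 25

25


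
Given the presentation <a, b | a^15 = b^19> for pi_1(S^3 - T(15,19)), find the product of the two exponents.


The relation is a^15 = b^19.
Product of exponents = 15 * 19
= 285

285


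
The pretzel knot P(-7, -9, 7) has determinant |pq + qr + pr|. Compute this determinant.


Step 1: Compute pq + qr + pr.
pq = (-7)*(-9) = 63
qr = (-9)*7 = -63
pr = (-7)*7 = -49
pq + qr + pr = 63 + (-63) + (-49) = -49
Step 2: Take absolute value.
det(P(-7,-9,7)) = |-49| = 49

49


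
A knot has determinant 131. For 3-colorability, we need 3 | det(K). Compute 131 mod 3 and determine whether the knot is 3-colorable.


Step 1: A knot is p-colorable if and only if p divides its determinant.
Step 2: Compute 131 mod 3.
131 = 43 * 3 + 2
Step 3: 131 mod 3 = 2
Step 4: The knot is 3-colorable: no

2


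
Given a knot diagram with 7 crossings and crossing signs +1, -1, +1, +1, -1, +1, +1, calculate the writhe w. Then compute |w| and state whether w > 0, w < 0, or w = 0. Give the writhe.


Step 1: Count positive crossings (+1).
Positive crossings: 5
Step 2: Count negative crossings (-1).
Negative crossings: 2
Step 3: Writhe = (positive) - (negative)
w = 5 - 2 = 3
Step 4: |w| = 3, and w is positive

3


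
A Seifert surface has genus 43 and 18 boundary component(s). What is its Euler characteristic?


chi = 2 - 2g - b
= 2 - 2*43 - 18
= 2 - 86 - 18 = -102

-102


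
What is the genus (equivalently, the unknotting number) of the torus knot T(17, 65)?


For a torus knot T(p,q), both the unknotting number and genus equal (p-1)(q-1)/2.
= (17-1)(65-1)/2
= 16*64/2
= 1024/2 = 512

512


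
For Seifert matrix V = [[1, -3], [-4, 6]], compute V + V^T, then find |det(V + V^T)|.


Step 1: Form V + V^T where V = [[1, -3], [-4, 6]]
  V^T = [[1, -4], [-3, 6]]
  V + V^T = [[2, -7], [-7, 12]]
Step 2: det(V + V^T) = 2*12 - (-7)*(-7)
  = 24 - 49 = -25
Step 3: Knot determinant = |det(V + V^T)| = |-25| = 25

25


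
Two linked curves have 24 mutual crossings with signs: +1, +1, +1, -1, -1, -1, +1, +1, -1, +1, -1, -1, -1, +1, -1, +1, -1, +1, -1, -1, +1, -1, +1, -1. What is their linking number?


Step 1: Count positive crossings: 11
Step 2: Count negative crossings: 13
Step 3: Sum of signs = 11 - 13 = -2
Step 4: Linking number = sum/2 = -2/2 = -1

-1


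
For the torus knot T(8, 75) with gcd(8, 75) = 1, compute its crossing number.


For a torus knot T(p, q) with gcd(p,q)=1,
the crossing number is min(p*(q-1), q*(p-1)).
p*(q-1) = 8*74 = 592
q*(p-1) = 75*7 = 525
min(592, 525) = 525

525


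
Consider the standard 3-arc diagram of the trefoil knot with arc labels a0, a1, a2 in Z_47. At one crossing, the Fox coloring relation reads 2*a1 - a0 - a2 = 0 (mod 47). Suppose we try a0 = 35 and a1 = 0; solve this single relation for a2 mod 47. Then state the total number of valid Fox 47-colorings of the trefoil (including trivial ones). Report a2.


Step 1: Apply the given crossing relation 2*a1 - a0 - a2 = 0 (mod 47).
  a2 = 2*a1 - a0 mod 47
  a2 = 2*0 - 35 mod 47
  a2 = 0 - 35 mod 47
  a2 = -35 mod 47 = 12
Step 2: The trefoil has determinant 3.
  Number of Fox p-colorings (p prime) is p^2 if p = 3, else p.
  Since 47 does not divide 3, only trivial (constant) colorings exist.
  (So the trial a0 = 35, a1 = 0 with a0 != a1 does NOT extend to a valid coloring of the whole trefoil: the other two crossing relations require 3*(a1 - a0) = 0 (mod 47), which fails.)
  Total colorings = 47
Step 3: a2 = 12, total Fox 47-colorings = 47

12


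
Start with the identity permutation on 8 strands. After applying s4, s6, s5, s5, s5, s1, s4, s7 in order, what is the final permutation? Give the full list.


Starting with identity [1, 2, 3, 4, 5, 6, 7, 8].
Apply generators in sequence:
  After s4: [1, 2, 3, 5, 4, 6, 7, 8]
  After s6: [1, 2, 3, 5, 4, 7, 6, 8]
  After s5: [1, 2, 3, 5, 7, 4, 6, 8]
  After s5: [1, 2, 3, 5, 4, 7, 6, 8]
  After s5: [1, 2, 3, 5, 7, 4, 6, 8]
  After s1: [2, 1, 3, 5, 7, 4, 6, 8]
  After s4: [2, 1, 3, 7, 5, 4, 6, 8]
  After s7: [2, 1, 3, 7, 5, 4, 8, 6]
Final permutation: [2, 1, 3, 7, 5, 4, 8, 6]

[2, 1, 3, 7, 5, 4, 8, 6]


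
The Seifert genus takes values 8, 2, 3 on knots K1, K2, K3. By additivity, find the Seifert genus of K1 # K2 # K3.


The Seifert genus is additive under connected sum.
Seifert genus(K1 # K2 # K3) = (8) + (2) + (3)
= 13

13


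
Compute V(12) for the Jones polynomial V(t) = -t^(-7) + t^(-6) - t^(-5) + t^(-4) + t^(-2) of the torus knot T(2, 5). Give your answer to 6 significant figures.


Substituting t = 12 into V(t) = -t^(-7) + t^(-6) - t^(-5) + t^(-4) + t^(-2):
  (-)t^(-7) = -2.79082e-08
  (+)t^(-6) = 3.34898e-07
  (-)t^(-5) = -4.01878e-06
  (+)t^(-4) = 4.82253e-05
  (+)t^(-2) = 0.00694444
Sum = (-2.79082e-08) + (3.34898e-07) + (-4.01878e-06) + (4.82253e-05) + (0.00694444)
= 0.006988957967
Rounded to 6 significant figures: 0.00698896

0.00698896


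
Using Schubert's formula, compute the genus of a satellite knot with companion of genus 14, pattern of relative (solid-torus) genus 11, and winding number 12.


Schubert: g(satellite) = g_rel(pattern) + |winding| * g(companion),
where g_rel(pattern) is the genus of the pattern relative to the solid torus.
= 11 + 12 * 14
= 11 + 168 = 179

179


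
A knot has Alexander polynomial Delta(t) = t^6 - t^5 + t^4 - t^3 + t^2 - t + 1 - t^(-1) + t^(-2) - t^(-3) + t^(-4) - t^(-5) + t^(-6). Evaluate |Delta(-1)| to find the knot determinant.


Step 1: The polynomial has 13 terms with alternating signs, exponents from 6 down to -6.
Step 2: Substitute t = -1. The i-th term has coefficient (-1)^i and exponent (m-i),
  so its value is (-1)^i * (-1)^(m-i) = (-1)^m = 1 for every i.
Step 3: All 13 terms equal 1, so Delta(-1) = 13 * (1) = 13
Step 4: |Delta(-1)| = 13

13


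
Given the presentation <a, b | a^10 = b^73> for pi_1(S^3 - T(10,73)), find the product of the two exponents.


The relation is a^10 = b^73.
Product of exponents = 10 * 73
= 730

730


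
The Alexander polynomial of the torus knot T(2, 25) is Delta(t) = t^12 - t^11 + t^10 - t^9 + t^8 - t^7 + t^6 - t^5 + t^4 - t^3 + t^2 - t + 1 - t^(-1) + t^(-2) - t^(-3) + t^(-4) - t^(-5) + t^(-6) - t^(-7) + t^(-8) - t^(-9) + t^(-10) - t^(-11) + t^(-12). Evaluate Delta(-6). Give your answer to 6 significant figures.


Substituting t = -6 into Delta(t) = t^12 - t^11 + t^10 - t^9 + t^8 - t^7 + t^6 - t^5 + t^4 - t^3 + t^2 - t + 1 - t^(-1) + t^(-2) - t^(-3) + t^(-4) - t^(-5) + t^(-6) - t^(-7) + t^(-8) - t^(-9) + t^(-10) - t^(-11) + t^(-12):
Term values: (2176782336) + (362797056) + (60466176) + (10077696) + (1679616) + (279936) + (46656) + (7776) + (1296) + (216) + (36) + (6) + (1) + (0.166667) + (0.0277778) + (0.00462963) + (0.000771605) + (0.000128601) + (2.14335e-05) + (3.57225e-06) + (5.95374e-07) + (9.9229e-08) + (1.65382e-08) + (2.75636e-09) + (4.59394e-10)
Sum = 2612138803
Rounded to 6 significant figures: 2.61214e+09

2.61214e+09


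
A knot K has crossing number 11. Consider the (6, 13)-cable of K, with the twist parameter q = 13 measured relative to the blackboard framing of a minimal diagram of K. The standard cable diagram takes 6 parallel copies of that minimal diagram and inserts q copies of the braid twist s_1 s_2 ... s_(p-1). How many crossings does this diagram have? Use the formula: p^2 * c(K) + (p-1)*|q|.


Step 1: Each of the c(K) crossings of the companion diagram becomes p*p = p^2 crossings among the p parallel strands, and each of the |q| twists s_1 s_2 ... s_(p-1) adds (p-1) crossings.
  Crossings = p^2 * c(K) + (p-1)*|q|
Step 2: = 6^2 * 11 + (6-1)*13
Step 3: = 36*11 + 5*13
Step 4: = 396 + 65 = 461

461


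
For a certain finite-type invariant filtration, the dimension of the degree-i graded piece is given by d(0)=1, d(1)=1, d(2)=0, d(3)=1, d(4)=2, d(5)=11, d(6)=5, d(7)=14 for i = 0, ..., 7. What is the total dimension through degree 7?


Total dimension = d(0) + d(1) + ... + d(7)
= 1 + 1 + 0 + 1 + 2 + 11 + 5 + 14
= 35

35


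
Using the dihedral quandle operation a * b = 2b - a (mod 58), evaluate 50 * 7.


50 * 7 = 2*7 - 50 mod 58
= 14 - 50 mod 58
= -36 mod 58 = 22

22


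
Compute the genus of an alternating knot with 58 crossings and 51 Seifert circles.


For alternating knots, g = (c - s + 1)/2.
= (58 - 51 + 1)/2
= 8/2 = 4

4


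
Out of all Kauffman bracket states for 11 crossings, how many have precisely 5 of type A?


We choose which 5 of 11 crossings get A-smoothings.
C(11, 5) = 11! / (5! * 6!)
= 462

462
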